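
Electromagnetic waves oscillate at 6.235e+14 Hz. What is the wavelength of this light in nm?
480.82 nm

Using the wave equation: c = fλ

Solving for wavelength:
λ = c/f = (3×10⁸ m/s) / (6.235e+14 Hz)
λ = 480.82 nm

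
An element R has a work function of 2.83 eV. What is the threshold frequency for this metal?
6.8429e+14 Hz

The threshold frequency is when the photon energy equals the work function:
hf₀ = φ

Solving for f₀:
f₀ = φ/h = (2.83 eV × 1.602×10⁻¹⁹ J/eV) / (6.626×10⁻³⁴ J·s)
f₀ = 6.8429e+14 Hz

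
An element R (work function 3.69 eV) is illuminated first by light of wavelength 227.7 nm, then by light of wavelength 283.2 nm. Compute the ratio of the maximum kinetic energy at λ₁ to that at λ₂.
2.5511

Using Einstein's equation: KE_max = hc/λ - φ

For λ₁ = 227.7 nm:
E₁ = hc/λ₁ = 5.4451 eV
KE₁ = E₁ - φ = 5.4451 - 3.69 = 1.7551 eV

For λ₂ = 283.2 nm:
E₂ = hc/λ₂ = 4.3780 eV
KE₂ = E₂ - φ = 4.3780 - 3.69 = 0.6880 eV

Ratio: KE₁/KE₂ = 1.7551/0.6880 = 2.5511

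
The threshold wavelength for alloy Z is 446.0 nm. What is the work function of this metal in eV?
2.78 eV

At the threshold wavelength, photon energy equals work function:
φ = hc/λ₀

Calculating:
φ = (6.626×10⁻³⁴ J·s)(3×10⁸ m/s) / (446.0×10⁻⁹ m)
φ = 2.78 eV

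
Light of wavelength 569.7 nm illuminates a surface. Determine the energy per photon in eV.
2.1763 eV

Using E = hf = hc/λ:

E = hc/λ = (6.626×10⁻³⁴ J·s)(3×10⁸ m/s) / (569.7×10⁻⁹ m)
E = 2.1763 eV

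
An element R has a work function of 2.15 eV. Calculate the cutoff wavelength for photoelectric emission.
576.67 nm

The threshold wavelength is when the photon energy equals the work function:
hc/λ₀ = φ

Solving for λ₀:
λ₀ = hc/φ = (6.626×10⁻³⁴ J·s)(3×10⁸ m/s) / (2.15 eV × 1.602×10⁻¹⁹ J/eV)
λ₀ = 576.67 nm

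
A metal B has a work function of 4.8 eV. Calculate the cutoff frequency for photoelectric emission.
1.1606e+15 Hz

The threshold frequency is when the photon energy equals the work function:
hf₀ = φ

Solving for f₀:
f₀ = φ/h = (4.8 eV × 1.602×10⁻¹⁹ J/eV) / (6.626×10⁻³⁴ J·s)
f₀ = 1.1606e+15 Hz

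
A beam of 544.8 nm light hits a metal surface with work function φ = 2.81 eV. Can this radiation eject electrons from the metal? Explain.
No

For photoemission, the photon energy must exceed the work function.

Photon energy: E = hc/λ = 2.2758 eV
Work function: φ = 2.81 eV

Since E_photon (2.2758 eV) < φ (2.81 eV), photoemission will NOT occur.
The threshold wavelength is λ₀ = hc/φ = 441.2 nm.
Since 544.8 nm > 441.2 nm, the photons lack sufficient energy.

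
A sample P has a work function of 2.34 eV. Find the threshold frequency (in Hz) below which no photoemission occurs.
5.6581e+14 Hz

The threshold frequency is when the photon energy equals the work function:
hf₀ = φ

Solving for f₀:
f₀ = φ/h = (2.34 eV × 1.602×10⁻¹⁹ J/eV) / (6.626×10⁻³⁴ J·s)
f₀ = 5.6581e+14 Hz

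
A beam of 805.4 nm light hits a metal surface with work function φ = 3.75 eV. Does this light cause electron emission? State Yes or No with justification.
No

For photoemission, the photon energy must exceed the work function.

Photon energy: E = hc/λ = 1.5394 eV
Work function: φ = 3.75 eV

Since E_photon (1.5394 eV) < φ (3.75 eV), photoemission will NOT occur.
The threshold wavelength is λ₀ = hc/φ = 330.6 nm.
Since 805.4 nm > 330.6 nm, the photons lack sufficient energy.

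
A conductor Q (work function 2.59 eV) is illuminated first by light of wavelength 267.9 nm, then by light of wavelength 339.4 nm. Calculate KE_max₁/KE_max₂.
1.9171

Using Einstein's equation: KE_max = hc/λ - φ

For λ₁ = 267.9 nm:
E₁ = hc/λ₁ = 4.6280 eV
KE₁ = E₁ - φ = 4.6280 - 2.59 = 2.0380 eV

For λ₂ = 339.4 nm:
E₂ = hc/λ₂ = 3.6530 eV
KE₂ = E₂ - φ = 3.6530 - 2.59 = 1.0630 eV

Ratio: KE₁/KE₂ = 2.0380/1.0630 = 1.9171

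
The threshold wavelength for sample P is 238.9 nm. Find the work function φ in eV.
5.19 eV

At the threshold wavelength, photon energy equals work function:
φ = hc/λ₀

Calculating:
φ = (6.626×10⁻³⁴ J·s)(3×10⁸ m/s) / (238.9×10⁻⁹ m)
φ = 5.19 eV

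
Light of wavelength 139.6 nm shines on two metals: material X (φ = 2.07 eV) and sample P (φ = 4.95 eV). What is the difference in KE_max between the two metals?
2.8800 eV

Using KE_max = hc/λ - φ for each metal:

Photon energy: E = hc/λ = 8.8814 eV

For material X (φ₁ = 2.07 eV):
KE₁ = E - φ₁ = 8.8814 - 2.07 = 6.8114 eV

For sample P (φ₂ = 4.95 eV):
KE₂ = E - φ₂ = 8.8814 - 4.95 = 3.9314 eV

Difference:
ΔKE = KE₁ - KE₂ = 6.8114 - 3.9314 = 2.8800 eV

Note: The difference equals the difference in work functions: 4.95 - 2.07 = 2.88 eV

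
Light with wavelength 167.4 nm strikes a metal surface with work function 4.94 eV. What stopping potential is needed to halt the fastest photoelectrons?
2.4665 V

The stopping potential V_s satisfies: eV_s = KE_max

First, find KE_max using Einstein's equation:
E_photon = hc/λ = 7.4065 eV
KE_max = E_photon - φ = 7.4065 - 4.94 = 2.4665 eV

Since eV_s = KE_max:
V_s = KE_max/e = 2.4665 V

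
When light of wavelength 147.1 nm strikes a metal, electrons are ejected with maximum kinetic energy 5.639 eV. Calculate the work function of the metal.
2.79 eV

From Einstein's photoelectric equation: KE_max = hf - φ = hc/λ - φ

Rearranging for φ:
φ = hc/λ - KE_max

Calculate photon energy:
E_photon = hc/λ = 8.4286 eV

Therefore:
φ = 8.4286 - 5.639 = 2.79 eV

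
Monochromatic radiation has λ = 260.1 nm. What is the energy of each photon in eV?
4.7668 eV

Using E = hf = hc/λ:

E = hc/λ = (6.626×10⁻³⁴ J·s)(3×10⁸ m/s) / (260.1×10⁻⁹ m)
E = 4.7668 eV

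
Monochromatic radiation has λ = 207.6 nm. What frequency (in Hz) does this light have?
1.4441e+15 Hz

Using the wave equation: c = fλ

Solving for frequency:
f = c/λ = (3×10⁸ m/s) / (207.6×10⁻⁹ m)
f = 1.4441e+15 Hz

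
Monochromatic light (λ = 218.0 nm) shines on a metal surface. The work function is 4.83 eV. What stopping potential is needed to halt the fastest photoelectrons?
0.8573 V

The stopping potential V_s satisfies: eV_s = KE_max

First, find KE_max using Einstein's equation:
E_photon = hc/λ = 5.6873 eV
KE_max = E_photon - φ = 5.6873 - 4.83 = 0.8573 eV

Since eV_s = KE_max:
V_s = KE_max/e = 0.8573 V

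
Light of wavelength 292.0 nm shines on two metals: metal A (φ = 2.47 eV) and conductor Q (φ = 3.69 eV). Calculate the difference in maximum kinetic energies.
1.2200 eV

Using KE_max = hc/λ - φ for each metal:

Photon energy: E = hc/λ = 4.2460 eV

For metal A (φ₁ = 2.47 eV):
KE₁ = E - φ₁ = 4.2460 - 2.47 = 1.7760 eV

For conductor Q (φ₂ = 3.69 eV):
KE₂ = E - φ₂ = 4.2460 - 3.69 = 0.5560 eV

Difference:
ΔKE = KE₁ - KE₂ = 1.7760 - 0.5560 = 1.2200 eV

Note: The difference equals the difference in work functions: 3.69 - 2.47 = 1.22 eV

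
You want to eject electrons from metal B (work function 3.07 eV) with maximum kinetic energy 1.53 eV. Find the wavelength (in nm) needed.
269.53 nm

From Einstein's equation: KE_max = hc/λ - φ

Rearranging for λ:
hc/λ = KE_max + φ
λ = hc/(KE_max + φ)

Required photon energy:
E_photon = KE_max + φ = 1.53 + 3.07 = 4.60 eV

Required wavelength:
λ = hc/E_photon = (6.626×10⁻³⁴)(3×10⁸) / (4.60 × 1.602×10⁻¹⁹)
λ = 269.53 nm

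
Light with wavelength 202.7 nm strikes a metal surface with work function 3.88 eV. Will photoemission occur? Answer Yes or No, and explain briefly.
Yes

For photoemission, the photon energy must exceed the work function.

Photon energy: E = hc/λ = 6.1166 eV
Work function: φ = 3.88 eV

Since E_photon (6.1166 eV) > φ (3.88 eV), photoemission WILL occur.
The threshold wavelength is λ₀ = hc/φ = 319.5 nm.
Since 202.7 nm < 319.5 nm, the light has sufficient energy.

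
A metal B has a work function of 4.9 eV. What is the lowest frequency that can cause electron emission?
1.1848e+15 Hz

The threshold frequency is when the photon energy equals the work function:
hf₀ = φ

Solving for f₀:
f₀ = φ/h = (4.9 eV × 1.602×10⁻¹⁹ J/eV) / (6.626×10⁻³⁴ J·s)
f₀ = 1.1848e+15 Hz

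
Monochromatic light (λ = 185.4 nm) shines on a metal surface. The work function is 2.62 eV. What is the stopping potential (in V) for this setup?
4.0674 V

The stopping potential V_s satisfies: eV_s = KE_max

First, find KE_max using Einstein's equation:
E_photon = hc/λ = 6.6874 eV
KE_max = E_photon - φ = 6.6874 - 2.62 = 4.0674 eV

Since eV_s = KE_max:
V_s = KE_max/e = 4.0674 V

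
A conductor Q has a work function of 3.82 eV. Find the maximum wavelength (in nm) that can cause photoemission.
324.57 nm

The threshold wavelength is when the photon energy equals the work function:
hc/λ₀ = φ

Solving for λ₀:
λ₀ = hc/φ = (6.626×10⁻³⁴ J·s)(3×10⁸ m/s) / (3.82 eV × 1.602×10⁻¹⁹ J/eV)
λ₀ = 324.57 nm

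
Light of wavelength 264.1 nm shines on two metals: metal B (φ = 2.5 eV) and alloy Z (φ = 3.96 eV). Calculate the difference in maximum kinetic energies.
1.4600 eV

Using KE_max = hc/λ - φ for each metal:

Photon energy: E = hc/λ = 4.6946 eV

For metal B (φ₁ = 2.5 eV):
KE₁ = E - φ₁ = 4.6946 - 2.5 = 2.1946 eV

For alloy Z (φ₂ = 3.96 eV):
KE₂ = E - φ₂ = 4.6946 - 3.96 = 0.7346 eV

Difference:
ΔKE = KE₁ - KE₂ = 2.1946 - 0.7346 = 1.4600 eV

Note: The difference equals the difference in work functions: 3.96 - 2.5 = 1.46 eV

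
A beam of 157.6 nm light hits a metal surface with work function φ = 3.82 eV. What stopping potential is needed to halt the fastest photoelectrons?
4.0470 V

The stopping potential V_s satisfies: eV_s = KE_max

First, find KE_max using Einstein's equation:
E_photon = hc/λ = 7.8670 eV
KE_max = E_photon - φ = 7.8670 - 3.82 = 4.0470 eV

Since eV_s = KE_max:
V_s = KE_max/e = 4.0470 V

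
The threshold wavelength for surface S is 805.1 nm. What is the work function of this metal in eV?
1.54 eV

At the threshold wavelength, photon energy equals work function:
φ = hc/λ₀

Calculating:
φ = (6.626×10⁻³⁴ J·s)(3×10⁸ m/s) / (805.1×10⁻⁹ m)
φ = 1.54 eV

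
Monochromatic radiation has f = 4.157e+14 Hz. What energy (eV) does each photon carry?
1.7192 eV

Using E = hf:

E = hf = (6.626×10⁻³⁴ J·s)(4.157e+14 Hz)
E = 1.7192 eV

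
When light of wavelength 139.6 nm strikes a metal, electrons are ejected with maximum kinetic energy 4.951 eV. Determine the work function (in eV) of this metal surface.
3.93 eV

From Einstein's photoelectric equation: KE_max = hf - φ = hc/λ - φ

Rearranging for φ:
φ = hc/λ - KE_max

Calculate photon energy:
E_photon = hc/λ = 8.8814 eV

Therefore:
φ = 8.8814 - 4.951 = 3.93 eV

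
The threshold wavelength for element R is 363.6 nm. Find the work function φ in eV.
3.41 eV

At the threshold wavelength, photon energy equals work function:
φ = hc/λ₀

Calculating:
φ = (6.626×10⁻³⁴ J·s)(3×10⁸ m/s) / (363.6×10⁻⁹ m)
φ = 3.41 eV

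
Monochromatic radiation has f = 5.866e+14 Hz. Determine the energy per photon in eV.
2.4260 eV

Using E = hf:

E = hf = (6.626×10⁻³⁴ J·s)(5.866e+14 Hz)
E = 2.4260 eV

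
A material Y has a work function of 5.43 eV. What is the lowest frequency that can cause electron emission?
1.3130e+15 Hz

The threshold frequency is when the photon energy equals the work function:
hf₀ = φ

Solving for f₀:
f₀ = φ/h = (5.43 eV × 1.602×10⁻¹⁹ J/eV) / (6.626×10⁻³⁴ J·s)
f₀ = 1.3130e+15 Hz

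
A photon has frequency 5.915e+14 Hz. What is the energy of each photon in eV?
2.4462 eV

Using E = hf:

E = hf = (6.626×10⁻³⁴ J·s)(5.915e+14 Hz)
E = 2.4462 eV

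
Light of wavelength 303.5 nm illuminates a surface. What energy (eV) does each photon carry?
4.0851 eV

Using E = hf = hc/λ:

E = hc/λ = (6.626×10⁻³⁴ J·s)(3×10⁸ m/s) / (303.5×10⁻⁹ m)
E = 4.0851 eV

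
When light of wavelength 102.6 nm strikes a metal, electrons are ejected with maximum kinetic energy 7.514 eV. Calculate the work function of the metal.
4.57 eV

From Einstein's photoelectric equation: KE_max = hf - φ = hc/λ - φ

Rearranging for φ:
φ = hc/λ - KE_max

Calculate photon energy:
E_photon = hc/λ = 12.0842 eV

Therefore:
φ = 12.0842 - 7.514 = 4.57 eV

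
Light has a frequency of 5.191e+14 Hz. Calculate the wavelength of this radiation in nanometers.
577.52 nm

Using the wave equation: c = fλ

Solving for wavelength:
λ = c/f = (3×10⁸ m/s) / (5.191e+14 Hz)
λ = 577.52 nm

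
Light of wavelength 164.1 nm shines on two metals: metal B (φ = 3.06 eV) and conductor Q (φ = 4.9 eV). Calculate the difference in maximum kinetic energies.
1.8400 eV

Using KE_max = hc/λ - φ for each metal:

Photon energy: E = hc/λ = 7.5554 eV

For metal B (φ₁ = 3.06 eV):
KE₁ = E - φ₁ = 7.5554 - 3.06 = 4.4954 eV

For conductor Q (φ₂ = 4.9 eV):
KE₂ = E - φ₂ = 7.5554 - 4.9 = 2.6554 eV

Difference:
ΔKE = KE₁ - KE₂ = 4.4954 - 2.6554 = 1.8400 eV

Note: The difference equals the difference in work functions: 4.9 - 3.06 = 1.84 eV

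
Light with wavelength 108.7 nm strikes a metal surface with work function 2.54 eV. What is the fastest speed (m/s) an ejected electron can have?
1.7660e+06 m/s

First, find the maximum kinetic energy:
E_photon = hc/λ = 11.4061 eV
KE_max = E_photon - φ = 11.4061 - 2.54 = 8.8661 eV

Convert to Joules: KE_max = 8.8661 × 1.602×10⁻¹⁹ J = 1.4205e-18 J

Then use KE = ½mv² to find velocity:
v = √(2·KE/m) = √(2 × 1.4205e-18 J / 9.109e-31 kg)
v = 1.7660e+06 m/s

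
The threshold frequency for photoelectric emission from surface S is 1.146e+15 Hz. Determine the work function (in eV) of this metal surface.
4.74 eV

At the threshold frequency, photon energy equals work function:
φ = hf₀

Calculating:
φ = (6.626×10⁻³⁴ J·s)(1.146e+15 Hz)
φ = 4.74 eV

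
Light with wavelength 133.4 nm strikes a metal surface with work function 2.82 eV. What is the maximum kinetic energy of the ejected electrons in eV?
6.4742 eV

Using Einstein's photoelectric equation: KE_max = hf - φ = hc/λ - φ

First, calculate the photon energy:
E_photon = hc/λ = (6.626×10⁻³⁴ J·s)(3×10⁸ m/s) / (133.4×10⁻⁹ m)
E_photon = 9.2942 eV

Then, the maximum kinetic energy:
KE_max = E_photon - φ = 9.2942 eV - 2.82 eV = 6.4742 eV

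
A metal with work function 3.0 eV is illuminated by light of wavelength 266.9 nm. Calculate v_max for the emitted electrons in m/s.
7.6077e+05 m/s

First, find the maximum kinetic energy:
E_photon = hc/λ = 4.6453 eV
KE_max = E_photon - φ = 4.6453 - 3.0 = 1.6453 eV

Convert to Joules: KE_max = 1.6453 × 1.602×10⁻¹⁹ J = 2.6361e-19 J

Then use KE = ½mv² to find velocity:
v = √(2·KE/m) = √(2 × 2.6361e-19 J / 9.109e-31 kg)
v = 7.6077e+05 m/s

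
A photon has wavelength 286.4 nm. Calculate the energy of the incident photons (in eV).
4.3291 eV

Using E = hf = hc/λ:

E = hc/λ = (6.626×10⁻³⁴ J·s)(3×10⁸ m/s) / (286.4×10⁻⁹ m)
E = 4.3291 eV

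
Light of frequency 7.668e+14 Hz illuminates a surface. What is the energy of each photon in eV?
3.1712 eV

Using E = hf:

E = hf = (6.626×10⁻³⁴ J·s)(7.668e+14 Hz)
E = 3.1712 eV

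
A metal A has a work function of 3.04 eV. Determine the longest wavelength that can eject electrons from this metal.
407.84 nm

The threshold wavelength is when the photon energy equals the work function:
hc/λ₀ = φ

Solving for λ₀:
λ₀ = hc/φ = (6.626×10⁻³⁴ J·s)(3×10⁸ m/s) / (3.04 eV × 1.602×10⁻¹⁹ J/eV)
λ₀ = 407.84 nm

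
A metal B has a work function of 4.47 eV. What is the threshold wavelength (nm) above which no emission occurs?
277.37 nm

The threshold wavelength is when the photon energy equals the work function:
hc/λ₀ = φ

Solving for λ₀:
λ₀ = hc/φ = (6.626×10⁻³⁴ J·s)(3×10⁸ m/s) / (4.47 eV × 1.602×10⁻¹⁹ J/eV)
λ₀ = 277.37 nm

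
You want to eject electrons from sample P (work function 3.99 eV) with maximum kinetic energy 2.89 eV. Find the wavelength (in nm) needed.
180.21 nm

From Einstein's equation: KE_max = hc/λ - φ

Rearranging for λ:
hc/λ = KE_max + φ
λ = hc/(KE_max + φ)

Required photon energy:
E_photon = KE_max + φ = 2.89 + 3.99 = 6.88 eV

Required wavelength:
λ = hc/E_photon = (6.626×10⁻³⁴)(3×10⁸) / (6.88 × 1.602×10⁻¹⁹)
λ = 180.21 nm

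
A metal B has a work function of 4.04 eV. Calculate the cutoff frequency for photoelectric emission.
9.7687e+14 Hz

The threshold frequency is when the photon energy equals the work function:
hf₀ = φ

Solving for f₀:
f₀ = φ/h = (4.04 eV × 1.602×10⁻¹⁹ J/eV) / (6.626×10⁻³⁴ J·s)
f₀ = 9.7687e+14 Hz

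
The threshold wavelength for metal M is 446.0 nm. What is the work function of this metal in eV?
2.78 eV

At the threshold wavelength, photon energy equals work function:
φ = hc/λ₀

Calculating:
φ = (6.626×10⁻³⁴ J·s)(3×10⁸ m/s) / (446.0×10⁻⁹ m)
φ = 2.78 eV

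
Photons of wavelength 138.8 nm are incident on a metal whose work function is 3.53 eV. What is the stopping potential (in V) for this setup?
5.4026 V

The stopping potential V_s satisfies: eV_s = KE_max

First, find KE_max using Einstein's equation:
E_photon = hc/λ = 8.9326 eV
KE_max = E_photon - φ = 8.9326 - 3.53 = 5.4026 eV

Since eV_s = KE_max:
V_s = KE_max/e = 5.4026 V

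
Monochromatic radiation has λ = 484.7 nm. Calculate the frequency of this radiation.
6.1851e+14 Hz

Using the wave equation: c = fλ

Solving for frequency:
f = c/λ = (3×10⁸ m/s) / (484.7×10⁻⁹ m)
f = 6.1851e+14 Hz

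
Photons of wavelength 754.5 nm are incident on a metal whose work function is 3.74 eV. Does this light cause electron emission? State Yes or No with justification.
No

For photoemission, the photon energy must exceed the work function.

Photon energy: E = hc/λ = 1.6433 eV
Work function: φ = 3.74 eV

Since E_photon (1.6433 eV) < φ (3.74 eV), photoemission will NOT occur.
The threshold wavelength is λ₀ = hc/φ = 331.5 nm.
Since 754.5 nm > 331.5 nm, the photons lack sufficient energy.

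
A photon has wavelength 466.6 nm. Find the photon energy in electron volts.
2.6572 eV

Using E = hf = hc/λ:

E = hc/λ = (6.626×10⁻³⁴ J·s)(3×10⁸ m/s) / (466.6×10⁻⁹ m)
E = 2.6572 eV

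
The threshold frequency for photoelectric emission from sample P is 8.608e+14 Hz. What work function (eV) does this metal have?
3.56 eV

At the threshold frequency, photon energy equals work function:
φ = hf₀

Calculating:
φ = (6.626×10⁻³⁴ J·s)(8.608e+14 Hz)
φ = 3.56 eV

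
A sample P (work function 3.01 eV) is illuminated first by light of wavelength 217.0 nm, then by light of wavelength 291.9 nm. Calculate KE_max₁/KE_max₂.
2.1847

Using Einstein's equation: KE_max = hc/λ - φ

For λ₁ = 217.0 nm:
E₁ = hc/λ₁ = 5.7136 eV
KE₁ = E₁ - φ = 5.7136 - 3.01 = 2.7036 eV

For λ₂ = 291.9 nm:
E₂ = hc/λ₂ = 4.2475 eV
KE₂ = E₂ - φ = 4.2475 - 3.01 = 1.2375 eV

Ratio: KE₁/KE₂ = 2.7036/1.2375 = 2.1847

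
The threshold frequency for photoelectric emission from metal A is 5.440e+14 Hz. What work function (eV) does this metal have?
2.25 eV

At the threshold frequency, photon energy equals work function:
φ = hf₀

Calculating:
φ = (6.626×10⁻³⁴ J·s)(5.440e+14 Hz)
φ = 2.25 eV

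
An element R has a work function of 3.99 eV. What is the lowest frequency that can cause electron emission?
9.6478e+14 Hz

The threshold frequency is when the photon energy equals the work function:
hf₀ = φ

Solving for f₀:
f₀ = φ/h = (3.99 eV × 1.602×10⁻¹⁹ J/eV) / (6.626×10⁻³⁴ J·s)
f₀ = 9.6478e+14 Hz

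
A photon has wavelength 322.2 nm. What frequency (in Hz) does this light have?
9.3045e+14 Hz

Using the wave equation: c = fλ

Solving for frequency:
f = c/λ = (3×10⁸ m/s) / (322.2×10⁻⁹ m)
f = 9.3045e+14 Hz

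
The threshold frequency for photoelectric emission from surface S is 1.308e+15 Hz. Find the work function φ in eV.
5.41 eV

At the threshold frequency, photon energy equals work function:
φ = hf₀

Calculating:
φ = (6.626×10⁻³⁴ J·s)(1.308e+15 Hz)
φ = 5.41 eV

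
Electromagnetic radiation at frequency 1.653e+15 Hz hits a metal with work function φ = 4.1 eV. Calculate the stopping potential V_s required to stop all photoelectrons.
2.7363 V

The stopping potential V_s satisfies: eV_s = KE_max

First, find KE_max using Einstein's equation:
E_photon = hf = (6.626×10⁻³⁴ J·s)(1.653e+15 Hz) = 6.8363 eV
KE_max = E_photon - φ = 6.8363 - 4.1 = 2.7363 eV

Since eV_s = KE_max:
V_s = KE_max/e = 2.7363 V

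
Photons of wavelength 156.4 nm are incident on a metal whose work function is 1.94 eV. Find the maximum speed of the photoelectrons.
1.4513e+06 m/s

First, find the maximum kinetic energy:
E_photon = hc/λ = 7.9274 eV
KE_max = E_photon - φ = 7.9274 - 1.94 = 5.9874 eV

Convert to Joules: KE_max = 5.9874 × 1.602×10⁻¹⁹ J = 9.5928e-19 J

Then use KE = ½mv² to find velocity:
v = √(2·KE/m) = √(2 × 9.5928e-19 J / 9.109e-31 kg)
v = 1.4513e+06 m/s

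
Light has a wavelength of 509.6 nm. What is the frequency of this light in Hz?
5.8829e+14 Hz

Using the wave equation: c = fλ

Solving for frequency:
f = c/λ = (3×10⁸ m/s) / (509.6×10⁻⁹ m)
f = 5.8829e+14 Hz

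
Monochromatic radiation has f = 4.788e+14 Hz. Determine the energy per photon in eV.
1.9802 eV

Using E = hf:

E = hf = (6.626×10⁻³⁴ J·s)(4.788e+14 Hz)
E = 1.9802 eV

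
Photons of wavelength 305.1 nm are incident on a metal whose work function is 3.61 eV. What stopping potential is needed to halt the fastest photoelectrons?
0.4537 V

The stopping potential V_s satisfies: eV_s = KE_max

First, find KE_max using Einstein's equation:
E_photon = hc/λ = 4.0637 eV
KE_max = E_photon - φ = 4.0637 - 3.61 = 0.4537 eV

Since eV_s = KE_max:
V_s = KE_max/e = 0.4537 V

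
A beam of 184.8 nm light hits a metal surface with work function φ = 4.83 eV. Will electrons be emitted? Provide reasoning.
Yes

For photoemission, the photon energy must exceed the work function.

Photon energy: E = hc/λ = 6.7091 eV
Work function: φ = 4.83 eV

Since E_photon (6.7091 eV) > φ (4.83 eV), photoemission WILL occur.
The threshold wavelength is λ₀ = hc/φ = 256.7 nm.
Since 184.8 nm < 256.7 nm, the light has sufficient energy.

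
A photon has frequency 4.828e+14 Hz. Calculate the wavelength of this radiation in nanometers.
620.95 nm

Using the wave equation: c = fλ

Solving for wavelength:
λ = c/f = (3×10⁸ m/s) / (4.828e+14 Hz)
λ = 620.95 nm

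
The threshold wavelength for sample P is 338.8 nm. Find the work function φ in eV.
3.66 eV

At the threshold wavelength, photon energy equals work function:
φ = hc/λ₀

Calculating:
φ = (6.626×10⁻³⁴ J·s)(3×10⁸ m/s) / (338.8×10⁻⁹ m)
φ = 3.66 eV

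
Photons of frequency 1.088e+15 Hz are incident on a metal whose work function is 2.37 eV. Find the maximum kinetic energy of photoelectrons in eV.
2.1296 eV

Using Einstein's photoelectric equation: KE_max = hf - φ

First, calculate the photon energy:
E_photon = hf = (6.626×10⁻³⁴ J·s)(1.088e+15 Hz)
E_photon = 4.4996 eV

Then, the maximum kinetic energy:
KE_max = E_photon - φ = 4.4996 eV - 2.37 eV = 2.1296 eV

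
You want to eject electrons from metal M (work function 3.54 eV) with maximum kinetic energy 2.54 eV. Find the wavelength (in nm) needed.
203.92 nm

From Einstein's equation: KE_max = hc/λ - φ

Rearranging for λ:
hc/λ = KE_max + φ
λ = hc/(KE_max + φ)

Required photon energy:
E_photon = KE_max + φ = 2.54 + 3.54 = 6.08 eV

Required wavelength:
λ = hc/E_photon = (6.626×10⁻³⁴)(3×10⁸) / (6.08 × 1.602×10⁻¹⁹)
λ = 203.92 nm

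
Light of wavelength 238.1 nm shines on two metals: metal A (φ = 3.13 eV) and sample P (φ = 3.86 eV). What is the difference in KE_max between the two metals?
0.7300 eV

Using KE_max = hc/λ - φ for each metal:

Photon energy: E = hc/λ = 5.2072 eV

For metal A (φ₁ = 3.13 eV):
KE₁ = E - φ₁ = 5.2072 - 3.13 = 2.0772 eV

For sample P (φ₂ = 3.86 eV):
KE₂ = E - φ₂ = 5.2072 - 3.86 = 1.3472 eV

Difference:
ΔKE = KE₁ - KE₂ = 2.0772 - 1.3472 = 0.7300 eV

Note: The difference equals the difference in work functions: 3.86 - 3.13 = 0.73 eV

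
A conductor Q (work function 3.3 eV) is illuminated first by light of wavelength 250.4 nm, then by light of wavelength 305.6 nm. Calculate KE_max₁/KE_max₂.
2.1814

Using Einstein's equation: KE_max = hc/λ - φ

For λ₁ = 250.4 nm:
E₁ = hc/λ₁ = 4.9514 eV
KE₁ = E₁ - φ = 4.9514 - 3.3 = 1.6514 eV

For λ₂ = 305.6 nm:
E₂ = hc/λ₂ = 4.0571 eV
KE₂ = E₂ - φ = 4.0571 - 3.3 = 0.7571 eV

Ratio: KE₁/KE₂ = 1.6514/0.7571 = 2.1814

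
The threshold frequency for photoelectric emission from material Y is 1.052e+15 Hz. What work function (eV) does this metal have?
4.35 eV

At the threshold frequency, photon energy equals work function:
φ = hf₀

Calculating:
φ = (6.626×10⁻³⁴ J·s)(1.052e+15 Hz)
φ = 4.35 eV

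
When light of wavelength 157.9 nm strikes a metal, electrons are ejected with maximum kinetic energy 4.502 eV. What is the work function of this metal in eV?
3.35 eV

From Einstein's photoelectric equation: KE_max = hf - φ = hc/λ - φ

Rearranging for φ:
φ = hc/λ - KE_max

Calculate photon energy:
E_photon = hc/λ = 7.8521 eV

Therefore:
φ = 7.8521 - 4.502 = 3.35 eV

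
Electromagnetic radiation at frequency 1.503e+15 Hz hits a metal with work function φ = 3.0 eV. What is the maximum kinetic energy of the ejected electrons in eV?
3.2159 eV

Using Einstein's photoelectric equation: KE_max = hf - φ

First, calculate the photon energy:
E_photon = hf = (6.626×10⁻³⁴ J·s)(1.503e+15 Hz)
E_photon = 6.2159 eV

Then, the maximum kinetic energy:
KE_max = E_photon - φ = 6.2159 eV - 3.0 eV = 3.2159 eV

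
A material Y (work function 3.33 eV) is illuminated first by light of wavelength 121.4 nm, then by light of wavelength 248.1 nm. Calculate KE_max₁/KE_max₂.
4.1280

Using Einstein's equation: KE_max = hc/λ - φ

For λ₁ = 121.4 nm:
E₁ = hc/λ₁ = 10.2129 eV
KE₁ = E₁ - φ = 10.2129 - 3.33 = 6.8829 eV

For λ₂ = 248.1 nm:
E₂ = hc/λ₂ = 4.9973 eV
KE₂ = E₂ - φ = 4.9973 - 3.33 = 1.6673 eV

Ratio: KE₁/KE₂ = 6.8829/1.6673 = 4.1280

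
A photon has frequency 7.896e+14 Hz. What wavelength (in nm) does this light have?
379.68 nm

Using the wave equation: c = fλ

Solving for wavelength:
λ = c/f = (3×10⁸ m/s) / (7.896e+14 Hz)
λ = 379.68 nm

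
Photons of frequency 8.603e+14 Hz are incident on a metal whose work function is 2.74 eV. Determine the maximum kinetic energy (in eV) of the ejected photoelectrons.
0.8179 eV

Using Einstein's photoelectric equation: KE_max = hf - φ

First, calculate the photon energy:
E_photon = hf = (6.626×10⁻³⁴ J·s)(8.603e+14 Hz)
E_photon = 3.5579 eV

Then, the maximum kinetic energy:
KE_max = E_photon - φ = 3.5579 eV - 2.74 eV = 0.8179 eV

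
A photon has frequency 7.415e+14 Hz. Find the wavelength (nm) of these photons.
404.31 nm

Using the wave equation: c = fλ

Solving for wavelength:
λ = c/f = (3×10⁸ m/s) / (7.415e+14 Hz)
λ = 404.31 nm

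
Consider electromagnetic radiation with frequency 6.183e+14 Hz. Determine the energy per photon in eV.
2.5571 eV

Using E = hf:

E = hf = (6.626×10⁻³⁴ J·s)(6.183e+14 Hz)
E = 2.5571 eV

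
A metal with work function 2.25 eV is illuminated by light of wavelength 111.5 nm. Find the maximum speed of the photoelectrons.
1.7664e+06 m/s

First, find the maximum kinetic energy:
E_photon = hc/λ = 11.1197 eV
KE_max = E_photon - φ = 11.1197 - 2.25 = 8.8697 eV

Convert to Joules: KE_max = 8.8697 × 1.602×10⁻¹⁹ J = 1.4211e-18 J

Then use KE = ½mv² to find velocity:
v = √(2·KE/m) = √(2 × 1.4211e-18 J / 9.109e-31 kg)
v = 1.7664e+06 m/s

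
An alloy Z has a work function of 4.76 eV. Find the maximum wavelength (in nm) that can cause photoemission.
260.47 nm

The threshold wavelength is when the photon energy equals the work function:
hc/λ₀ = φ

Solving for λ₀:
λ₀ = hc/φ = (6.626×10⁻³⁴ J·s)(3×10⁸ m/s) / (4.76 eV × 1.602×10⁻¹⁹ J/eV)
λ₀ = 260.47 nm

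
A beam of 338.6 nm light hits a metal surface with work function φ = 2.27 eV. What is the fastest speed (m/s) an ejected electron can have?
6.9967e+05 m/s

First, find the maximum kinetic energy:
E_photon = hc/λ = 3.6617 eV
KE_max = E_photon - φ = 3.6617 - 2.27 = 1.3917 eV

Convert to Joules: KE_max = 1.3917 × 1.602×10⁻¹⁹ J = 2.2297e-19 J

Then use KE = ½mv² to find velocity:
v = √(2·KE/m) = √(2 × 2.2297e-19 J / 9.109e-31 kg)
v = 6.9967e+05 m/s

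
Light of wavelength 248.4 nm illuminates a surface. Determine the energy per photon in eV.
4.9913 eV

Using E = hf = hc/λ:

E = hc/λ = (6.626×10⁻³⁴ J·s)(3×10⁸ m/s) / (248.4×10⁻⁹ m)
E = 4.9913 eV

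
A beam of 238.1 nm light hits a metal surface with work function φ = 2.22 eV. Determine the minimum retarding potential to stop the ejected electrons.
2.9872 V

The stopping potential V_s satisfies: eV_s = KE_max

First, find KE_max using Einstein's equation:
E_photon = hc/λ = 5.2072 eV
KE_max = E_photon - φ = 5.2072 - 2.22 = 2.9872 eV

Since eV_s = KE_max:
V_s = KE_max/e = 2.9872 V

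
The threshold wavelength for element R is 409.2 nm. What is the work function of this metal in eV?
3.03 eV

At the threshold wavelength, photon energy equals work function:
φ = hc/λ₀

Calculating:
φ = (6.626×10⁻³⁴ J·s)(3×10⁸ m/s) / (409.2×10⁻⁹ m)
φ = 3.03 eV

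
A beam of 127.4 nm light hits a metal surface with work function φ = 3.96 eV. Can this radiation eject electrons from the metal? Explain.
Yes

For photoemission, the photon energy must exceed the work function.

Photon energy: E = hc/λ = 9.7319 eV
Work function: φ = 3.96 eV

Since E_photon (9.7319 eV) > φ (3.96 eV), photoemission WILL occur.
The threshold wavelength is λ₀ = hc/φ = 313.1 nm.
Since 127.4 nm < 313.1 nm, the light has sufficient energy.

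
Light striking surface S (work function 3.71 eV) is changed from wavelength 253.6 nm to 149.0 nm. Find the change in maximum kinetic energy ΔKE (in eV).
3.4321 eV

Using Einstein's equation: KE_max = hc/λ - φ

For λ₁ = 253.6 nm:
KE₁ = hc/λ₁ - φ = 4.8890 - 3.71 = 1.1790 eV

For λ₂ = 149.0 nm:
KE₂ = hc/λ₂ - φ = 8.3211 - 3.71 = 4.6111 eV

Change in KE:
ΔKE = KE₂ - KE₁ = 4.6111 - 1.1790 = 3.4321 eV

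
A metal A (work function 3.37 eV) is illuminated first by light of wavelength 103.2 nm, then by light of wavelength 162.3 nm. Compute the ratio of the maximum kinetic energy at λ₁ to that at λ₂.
2.0247

Using Einstein's equation: KE_max = hc/λ - φ

For λ₁ = 103.2 nm:
E₁ = hc/λ₁ = 12.0140 eV
KE₁ = E₁ - φ = 12.0140 - 3.37 = 8.6440 eV

For λ₂ = 162.3 nm:
E₂ = hc/λ₂ = 7.6392 eV
KE₂ = E₂ - φ = 7.6392 - 3.37 = 4.2692 eV

Ratio: KE₁/KE₂ = 8.6440/4.2692 = 2.0247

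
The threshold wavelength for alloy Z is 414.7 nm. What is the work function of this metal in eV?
2.99 eV

At the threshold wavelength, photon energy equals work function:
φ = hc/λ₀

Calculating:
φ = (6.626×10⁻³⁴ J·s)(3×10⁸ m/s) / (414.7×10⁻⁹ m)
φ = 2.99 eV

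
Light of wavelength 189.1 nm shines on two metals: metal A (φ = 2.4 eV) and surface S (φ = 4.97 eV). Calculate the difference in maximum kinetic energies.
2.5700 eV

Using KE_max = hc/λ - φ for each metal:

Photon energy: E = hc/λ = 6.5565 eV

For metal A (φ₁ = 2.4 eV):
KE₁ = E - φ₁ = 6.5565 - 2.4 = 4.1565 eV

For surface S (φ₂ = 4.97 eV):
KE₂ = E - φ₂ = 6.5565 - 4.97 = 1.5865 eV

Difference:
ΔKE = KE₁ - KE₂ = 4.1565 - 1.5865 = 2.5700 eV

Note: The difference equals the difference in work functions: 4.97 - 2.4 = 2.57 eV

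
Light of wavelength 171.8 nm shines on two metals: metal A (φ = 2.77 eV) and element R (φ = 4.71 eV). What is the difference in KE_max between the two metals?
1.9400 eV

Using KE_max = hc/λ - φ for each metal:

Photon energy: E = hc/λ = 7.2168 eV

For metal A (φ₁ = 2.77 eV):
KE₁ = E - φ₁ = 7.2168 - 2.77 = 4.4468 eV

For element R (φ₂ = 4.71 eV):
KE₂ = E - φ₂ = 7.2168 - 4.71 = 2.5068 eV

Difference:
ΔKE = KE₁ - KE₂ = 4.4468 - 2.5068 = 1.9400 eV

Note: The difference equals the difference in work functions: 4.71 - 2.77 = 1.94 eV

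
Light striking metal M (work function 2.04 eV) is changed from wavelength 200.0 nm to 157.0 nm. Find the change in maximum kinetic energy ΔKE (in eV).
1.6979 eV

Using Einstein's equation: KE_max = hc/λ - φ

For λ₁ = 200.0 nm:
KE₁ = hc/λ₁ - φ = 6.1992 - 2.04 = 4.1592 eV

For λ₂ = 157.0 nm:
KE₂ = hc/λ₂ - φ = 7.8971 - 2.04 = 5.8571 eV

Change in KE:
ΔKE = KE₂ - KE₁ = 5.8571 - 4.1592 = 1.6979 eV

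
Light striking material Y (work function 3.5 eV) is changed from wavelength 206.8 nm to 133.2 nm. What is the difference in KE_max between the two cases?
3.3128 eV

Using Einstein's equation: KE_max = hc/λ - φ

For λ₁ = 206.8 nm:
KE₁ = hc/λ₁ - φ = 5.9954 - 3.5 = 2.4954 eV

For λ₂ = 133.2 nm:
KE₂ = hc/λ₂ - φ = 9.3081 - 3.5 = 5.8081 eV

Change in KE:
ΔKE = KE₂ - KE₁ = 5.8081 - 2.4954 = 3.3128 eV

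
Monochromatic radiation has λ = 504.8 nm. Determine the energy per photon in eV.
2.4561 eV

Using E = hf = hc/λ:

E = hc/λ = (6.626×10⁻³⁴ J·s)(3×10⁸ m/s) / (504.8×10⁻⁹ m)
E = 2.4561 eV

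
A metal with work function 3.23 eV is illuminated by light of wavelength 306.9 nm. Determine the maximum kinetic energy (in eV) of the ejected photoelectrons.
0.8099 eV

Using Einstein's photoelectric equation: KE_max = hf - φ = hc/λ - φ

First, calculate the photon energy:
E_photon = hc/λ = (6.626×10⁻³⁴ J·s)(3×10⁸ m/s) / (306.9×10⁻⁹ m)
E_photon = 4.0399 eV

Then, the maximum kinetic energy:
KE_max = E_photon - φ = 4.0399 eV - 3.23 eV = 0.8099 eV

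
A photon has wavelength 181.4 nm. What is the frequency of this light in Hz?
1.6527e+15 Hz

Using the wave equation: c = fλ

Solving for frequency:
f = c/λ = (3×10⁸ m/s) / (181.4×10⁻⁹ m)
f = 1.6527e+15 Hz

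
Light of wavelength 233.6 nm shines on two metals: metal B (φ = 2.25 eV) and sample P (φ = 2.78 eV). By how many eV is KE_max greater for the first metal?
0.5300 eV

Using KE_max = hc/λ - φ for each metal:

Photon energy: E = hc/λ = 5.3075 eV

For metal B (φ₁ = 2.25 eV):
KE₁ = E - φ₁ = 5.3075 - 2.25 = 3.0575 eV

For sample P (φ₂ = 2.78 eV):
KE₂ = E - φ₂ = 5.3075 - 2.78 = 2.5275 eV

Difference:
ΔKE = KE₁ - KE₂ = 3.0575 - 2.5275 = 0.5300 eV

Note: The difference equals the difference in work functions: 2.78 - 2.25 = 0.53 eV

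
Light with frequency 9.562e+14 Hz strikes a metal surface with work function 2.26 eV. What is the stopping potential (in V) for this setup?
1.6945 V

The stopping potential V_s satisfies: eV_s = KE_max

First, find KE_max using Einstein's equation:
E_photon = hf = (6.626×10⁻³⁴ J·s)(9.562e+14 Hz) = 3.9545 eV
KE_max = E_photon - φ = 3.9545 - 2.26 = 1.6945 eV

Since eV_s = KE_max:
V_s = KE_max/e = 1.6945 V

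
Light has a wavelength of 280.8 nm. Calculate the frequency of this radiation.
1.0676e+15 Hz

Using the wave equation: c = fλ

Solving for frequency:
f = c/λ = (3×10⁸ m/s) / (280.8×10⁻⁹ m)
f = 1.0676e+15 Hz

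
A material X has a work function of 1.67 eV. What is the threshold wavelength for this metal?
742.42 nm

The threshold wavelength is when the photon energy equals the work function:
hc/λ₀ = φ

Solving for λ₀:
λ₀ = hc/φ = (6.626×10⁻³⁴ J·s)(3×10⁸ m/s) / (1.67 eV × 1.602×10⁻¹⁹ J/eV)
λ₀ = 742.42 nm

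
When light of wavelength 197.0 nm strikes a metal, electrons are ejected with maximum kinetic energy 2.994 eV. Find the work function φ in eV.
3.30 eV

From Einstein's photoelectric equation: KE_max = hf - φ = hc/λ - φ

Rearranging for φ:
φ = hc/λ - KE_max

Calculate photon energy:
E_photon = hc/λ = 6.2936 eV

Therefore:
φ = 6.2936 - 2.994 = 3.30 eV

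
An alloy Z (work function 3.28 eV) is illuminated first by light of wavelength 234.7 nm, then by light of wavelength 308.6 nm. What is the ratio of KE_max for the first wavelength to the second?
2.7150

Using Einstein's equation: KE_max = hc/λ - φ

For λ₁ = 234.7 nm:
E₁ = hc/λ₁ = 5.2827 eV
KE₁ = E₁ - φ = 5.2827 - 3.28 = 2.0027 eV

For λ₂ = 308.6 nm:
E₂ = hc/λ₂ = 4.0176 eV
KE₂ = E₂ - φ = 4.0176 - 3.28 = 0.7376 eV

Ratio: KE₁/KE₂ = 2.0027/0.7376 = 2.7150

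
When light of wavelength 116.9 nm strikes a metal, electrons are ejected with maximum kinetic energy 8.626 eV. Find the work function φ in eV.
1.98 eV

From Einstein's photoelectric equation: KE_max = hf - φ = hc/λ - φ

Rearranging for φ:
φ = hc/λ - KE_max

Calculate photon energy:
E_photon = hc/λ = 10.6060 eV

Therefore:
φ = 10.6060 - 8.626 = 1.98 eV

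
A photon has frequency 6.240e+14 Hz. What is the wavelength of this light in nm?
480.44 nm

Using the wave equation: c = fλ

Solving for wavelength:
λ = c/f = (3×10⁸ m/s) / (6.240e+14 Hz)
λ = 480.44 nm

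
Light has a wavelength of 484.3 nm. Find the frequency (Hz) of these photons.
6.1902e+14 Hz

Using the wave equation: c = fλ

Solving for frequency:
f = c/λ = (3×10⁸ m/s) / (484.3×10⁻⁹ m)
f = 6.1902e+14 Hz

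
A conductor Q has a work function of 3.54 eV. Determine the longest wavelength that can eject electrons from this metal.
350.24 nm

The threshold wavelength is when the photon energy equals the work function:
hc/λ₀ = φ

Solving for λ₀:
λ₀ = hc/φ = (6.626×10⁻³⁴ J·s)(3×10⁸ m/s) / (3.54 eV × 1.602×10⁻¹⁹ J/eV)
λ₀ = 350.24 nm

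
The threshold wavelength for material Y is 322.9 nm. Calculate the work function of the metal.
3.84 eV

At the threshold wavelength, photon energy equals work function:
φ = hc/λ₀

Calculating:
φ = (6.626×10⁻³⁴ J·s)(3×10⁸ m/s) / (322.9×10⁻⁹ m)
φ = 3.84 eV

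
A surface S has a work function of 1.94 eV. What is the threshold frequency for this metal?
4.6909e+14 Hz

The threshold frequency is when the photon energy equals the work function:
hf₀ = φ

Solving for f₀:
f₀ = φ/h = (1.94 eV × 1.602×10⁻¹⁹ J/eV) / (6.626×10⁻³⁴ J·s)
f₀ = 4.6909e+14 Hz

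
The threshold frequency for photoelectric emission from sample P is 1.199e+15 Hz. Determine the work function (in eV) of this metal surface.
4.96 eV

At the threshold frequency, photon energy equals work function:
φ = hf₀

Calculating:
φ = (6.626×10⁻³⁴ J·s)(1.199e+15 Hz)
φ = 4.96 eV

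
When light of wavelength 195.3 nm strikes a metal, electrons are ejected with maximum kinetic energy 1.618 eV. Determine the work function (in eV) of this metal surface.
4.73 eV

From Einstein's photoelectric equation: KE_max = hf - φ = hc/λ - φ

Rearranging for φ:
φ = hc/λ - KE_max

Calculate photon energy:
E_photon = hc/λ = 6.3484 eV

Therefore:
φ = 6.3484 - 1.618 = 4.73 eV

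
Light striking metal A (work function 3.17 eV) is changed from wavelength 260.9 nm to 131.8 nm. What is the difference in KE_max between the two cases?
4.6548 eV

Using Einstein's equation: KE_max = hc/λ - φ

For λ₁ = 260.9 nm:
KE₁ = hc/λ₁ - φ = 4.7522 - 3.17 = 1.5822 eV

For λ₂ = 131.8 nm:
KE₂ = hc/λ₂ - φ = 9.4070 - 3.17 = 6.2370 eV

Change in KE:
ΔKE = KE₂ - KE₁ = 6.2370 - 1.5822 = 4.6548 eV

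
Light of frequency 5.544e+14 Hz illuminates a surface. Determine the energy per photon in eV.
2.2928 eV

Using E = hf:

E = hf = (6.626×10⁻³⁴ J·s)(5.544e+14 Hz)
E = 2.2928 eV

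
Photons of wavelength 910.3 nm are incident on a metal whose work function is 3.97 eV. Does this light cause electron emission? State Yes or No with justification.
No

For photoemission, the photon energy must exceed the work function.

Photon energy: E = hc/λ = 1.3620 eV
Work function: φ = 3.97 eV

Since E_photon (1.3620 eV) < φ (3.97 eV), photoemission will NOT occur.
The threshold wavelength is λ₀ = hc/φ = 312.3 nm.
Since 910.3 nm > 312.3 nm, the photons lack sufficient energy.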